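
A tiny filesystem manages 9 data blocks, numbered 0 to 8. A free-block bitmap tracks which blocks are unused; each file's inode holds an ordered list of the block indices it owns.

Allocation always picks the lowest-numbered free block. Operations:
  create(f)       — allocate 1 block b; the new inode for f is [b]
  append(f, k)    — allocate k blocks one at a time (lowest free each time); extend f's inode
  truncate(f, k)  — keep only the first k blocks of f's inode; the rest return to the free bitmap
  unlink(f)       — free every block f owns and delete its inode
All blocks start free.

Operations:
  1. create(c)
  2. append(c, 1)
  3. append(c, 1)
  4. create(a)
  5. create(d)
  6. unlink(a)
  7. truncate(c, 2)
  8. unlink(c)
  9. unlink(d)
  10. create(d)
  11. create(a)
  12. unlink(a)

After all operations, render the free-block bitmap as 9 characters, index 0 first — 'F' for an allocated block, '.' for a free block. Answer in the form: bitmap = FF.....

bitmap = F........

after create(c) → c:[0]  free=[F........]
after append(c, 1) → c:[0, 1]  free=[FF.......]
after append(c, 1) → c:[0, 1, 2]  free=[FFF......]
after create(a) → a:[3], c:[0, 1, 2]  free=[FFFF.....]
after create(d) → a:[3], c:[0, 1, 2], d:[4]  free=[FFFFF....]
after unlink(a) → c:[0, 1, 2], d:[4]  free=[FFF.F....]
after truncate(c, 2) → c:[0, 1], d:[4]  free=[FF..F....]
after unlink(c) → d:[4]  free=[....F....]
after unlink(d) →   free=[.........]
after create(d) → d:[0]  free=[F........]
after create(a) → a:[1], d:[0]  free=[FF.......]
after unlink(a) → d:[0]  free=[F........]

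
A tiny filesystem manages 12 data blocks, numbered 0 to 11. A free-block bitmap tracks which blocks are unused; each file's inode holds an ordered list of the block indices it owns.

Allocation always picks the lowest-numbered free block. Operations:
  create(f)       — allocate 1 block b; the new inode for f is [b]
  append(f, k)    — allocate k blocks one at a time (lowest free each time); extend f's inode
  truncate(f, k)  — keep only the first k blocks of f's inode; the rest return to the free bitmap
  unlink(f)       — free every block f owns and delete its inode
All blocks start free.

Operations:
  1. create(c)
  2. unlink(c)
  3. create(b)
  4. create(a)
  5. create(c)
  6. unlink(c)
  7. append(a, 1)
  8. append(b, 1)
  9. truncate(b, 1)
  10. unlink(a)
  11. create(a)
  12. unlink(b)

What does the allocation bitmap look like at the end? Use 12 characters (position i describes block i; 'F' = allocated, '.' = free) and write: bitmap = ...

  1. create(c)  ⇒  F...........  {c→[0]}
  2. unlink(c)  ⇒  ............  {}
  3. create(b)  ⇒  F...........  {b→[0]}
  4. create(a)  ⇒  FF..........  {a→[1]; b→[0]}
  5. create(c)  ⇒  FFF.........  {a→[1]; b→[0]; c→[2]}
  6. unlink(c)  ⇒  FF..........  {a→[1]; b→[0]}
  7. append(a, 1)  ⇒  FFF.........  {a→[1, 2]; b→[0]}
  8. append(b, 1)  ⇒  FFFF........  {a→[1, 2]; b→[0, 3]}
  9. truncate(b, 1)  ⇒  FFF.........  {a→[1, 2]; b→[0]}
  10. unlink(a)  ⇒  F...........  {b→[0]}
  11. create(a)  ⇒  FF..........  {a→[1]; b→[0]}
  12. unlink(b)  ⇒  .F..........  {a→[1]}

bitmap = .F..........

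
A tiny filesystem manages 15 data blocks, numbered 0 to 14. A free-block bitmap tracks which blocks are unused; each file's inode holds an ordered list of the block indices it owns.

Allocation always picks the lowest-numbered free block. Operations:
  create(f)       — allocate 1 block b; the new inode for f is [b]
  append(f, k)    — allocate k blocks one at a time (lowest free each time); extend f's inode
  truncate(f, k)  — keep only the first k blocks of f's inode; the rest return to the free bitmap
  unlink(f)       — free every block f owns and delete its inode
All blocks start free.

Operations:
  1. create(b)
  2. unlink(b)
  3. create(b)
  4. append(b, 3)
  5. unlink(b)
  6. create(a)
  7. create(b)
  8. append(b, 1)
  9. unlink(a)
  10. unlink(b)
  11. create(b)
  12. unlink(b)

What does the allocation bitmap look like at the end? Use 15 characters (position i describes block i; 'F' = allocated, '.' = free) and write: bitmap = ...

  1. create(b)  ⇒  F..............  {b→[0]}
  2. unlink(b)  ⇒  ...............  {}
  3. create(b)  ⇒  F..............  {b→[0]}
  4. append(b, 3)  ⇒  FFFF...........  {b→[0, 1, 2, 3]}
  5. unlink(b)  ⇒  ...............  {}
  6. create(a)  ⇒  F..............  {a→[0]}
  7. create(b)  ⇒  FF.............  {a→[0]; b→[1]}
  8. append(b, 1)  ⇒  FFF............  {a→[0]; b→[1, 2]}
  9. unlink(a)  ⇒  .FF............  {b→[1, 2]}
  10. unlink(b)  ⇒  ...............  {}
  11. create(b)  ⇒  F..............  {b→[0]}
  12. unlink(b)  ⇒  ...............  {}

bitmap = ...............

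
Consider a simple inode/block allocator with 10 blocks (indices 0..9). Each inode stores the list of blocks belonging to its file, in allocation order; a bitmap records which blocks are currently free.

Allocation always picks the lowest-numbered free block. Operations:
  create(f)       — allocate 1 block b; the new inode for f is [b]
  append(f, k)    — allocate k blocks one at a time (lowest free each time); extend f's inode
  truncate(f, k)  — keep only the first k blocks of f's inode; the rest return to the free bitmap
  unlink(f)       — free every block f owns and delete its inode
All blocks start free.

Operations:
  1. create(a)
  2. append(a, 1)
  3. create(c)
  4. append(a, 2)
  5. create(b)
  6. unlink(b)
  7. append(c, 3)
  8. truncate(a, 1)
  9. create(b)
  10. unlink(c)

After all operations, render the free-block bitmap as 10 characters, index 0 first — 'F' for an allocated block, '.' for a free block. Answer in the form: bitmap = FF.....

bitmap = FF........

  1. create(a)  ⇒  F.........  {a→[0]}
  2. append(a, 1)  ⇒  FF........  {a→[0, 1]}
  3. create(c)  ⇒  FFF.......  {a→[0, 1]; c→[2]}
  4. append(a, 2)  ⇒  FFFFF.....  {a→[0, 1, 3, 4]; c→[2]}
  5. create(b)  ⇒  FFFFFF....  {a→[0, 1, 3, 4]; b→[5]; c→[2]}
  6. unlink(b)  ⇒  FFFFF.....  {a→[0, 1, 3, 4]; c→[2]}
  7. append(c, 3)  ⇒  FFFFFFFF..  {a→[0, 1, 3, 4]; c→[2, 5, 6, 7]}
  8. truncate(a, 1)  ⇒  F.F..FFF..  {a→[0]; c→[2, 5, 6, 7]}
  9. create(b)  ⇒  FFF..FFF..  {a→[0]; b→[1]; c→[2, 5, 6, 7]}
  10. unlink(c)  ⇒  FF........  {a→[0]; b→[1]}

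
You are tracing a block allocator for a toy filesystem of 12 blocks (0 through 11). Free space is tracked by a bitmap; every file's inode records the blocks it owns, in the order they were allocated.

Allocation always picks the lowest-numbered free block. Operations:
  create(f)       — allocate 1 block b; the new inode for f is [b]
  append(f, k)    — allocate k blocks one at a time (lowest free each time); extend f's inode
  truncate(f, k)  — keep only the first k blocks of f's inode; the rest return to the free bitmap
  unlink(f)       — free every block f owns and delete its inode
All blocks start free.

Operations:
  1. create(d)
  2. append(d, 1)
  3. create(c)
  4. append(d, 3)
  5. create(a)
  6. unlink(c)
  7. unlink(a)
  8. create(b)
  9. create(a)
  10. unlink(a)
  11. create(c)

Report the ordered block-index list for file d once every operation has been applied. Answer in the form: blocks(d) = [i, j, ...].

blocks(d) = [0, 1, 3, 4, 5]

after create(d) → d:[0]  free=[F...........]
after append(d, 1) → d:[0, 1]  free=[FF..........]
after create(c) → c:[2], d:[0, 1]  free=[FFF.........]
after append(d, 3) → c:[2], d:[0, 1, 3, 4, 5]  free=[FFFFFF......]
after create(a) → a:[6], c:[2], d:[0, 1, 3, 4, 5]  free=[FFFFFFF.....]
after unlink(c) → a:[6], d:[0, 1, 3, 4, 5]  free=[FF.FFFF.....]
after unlink(a) → d:[0, 1, 3, 4, 5]  free=[FF.FFF......]
after create(b) → b:[2], d:[0, 1, 3, 4, 5]  free=[FFFFFF......]
after create(a) → a:[6], b:[2], d:[0, 1, 3, 4, 5]  free=[FFFFFFF.....]
after unlink(a) → b:[2], d:[0, 1, 3, 4, 5]  free=[FFFFFF......]
after create(c) → b:[2], c:[6], d:[0, 1, 3, 4, 5]  free=[FFFFFFF.....]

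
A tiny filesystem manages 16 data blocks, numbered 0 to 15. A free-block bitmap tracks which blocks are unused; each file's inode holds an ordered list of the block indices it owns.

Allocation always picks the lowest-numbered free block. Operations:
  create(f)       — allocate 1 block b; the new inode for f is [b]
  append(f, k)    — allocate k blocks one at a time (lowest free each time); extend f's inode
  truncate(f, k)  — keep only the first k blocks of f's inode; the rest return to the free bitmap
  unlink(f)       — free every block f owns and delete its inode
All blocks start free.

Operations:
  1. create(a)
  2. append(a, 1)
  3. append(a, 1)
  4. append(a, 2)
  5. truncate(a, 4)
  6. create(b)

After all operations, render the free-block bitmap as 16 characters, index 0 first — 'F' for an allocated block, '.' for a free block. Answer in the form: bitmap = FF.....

bitmap = FFFFF...........

create(a): bitmap=F............... | a=[0]
append(a, 1): bitmap=FF.............. | a=[0, 1]
append(a, 1): bitmap=FFF............. | a=[0, 1, 2]
append(a, 2): bitmap=FFFFF........... | a=[0, 1, 2, 3, 4]
truncate(a, 4): bitmap=FFFF............ | a=[0, 1, 2, 3]
create(b): bitmap=FFFFF........... | a=[0, 1, 2, 3] b=[4]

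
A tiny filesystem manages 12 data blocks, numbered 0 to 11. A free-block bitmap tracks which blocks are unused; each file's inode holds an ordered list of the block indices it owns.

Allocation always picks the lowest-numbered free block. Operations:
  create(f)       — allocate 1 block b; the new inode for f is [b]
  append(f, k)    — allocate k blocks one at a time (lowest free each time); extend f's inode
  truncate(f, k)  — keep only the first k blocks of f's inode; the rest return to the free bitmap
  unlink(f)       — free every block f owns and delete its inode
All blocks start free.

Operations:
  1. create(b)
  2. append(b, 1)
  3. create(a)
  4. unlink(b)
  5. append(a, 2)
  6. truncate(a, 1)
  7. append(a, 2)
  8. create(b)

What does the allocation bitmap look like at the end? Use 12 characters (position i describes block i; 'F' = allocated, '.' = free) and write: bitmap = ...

bitmap = FFFF........

create(b): bitmap=F........... | b=[0]
append(b, 1): bitmap=FF.......... | b=[0, 1]
create(a): bitmap=FFF......... | a=[2] b=[0, 1]
unlink(b): bitmap=..F......... | a=[2]
append(a, 2): bitmap=FFF......... | a=[2, 0, 1]
truncate(a, 1): bitmap=..F......... | a=[2]
append(a, 2): bitmap=FFF......... | a=[2, 0, 1]
create(b): bitmap=FFFF........ | a=[2, 0, 1] b=[3]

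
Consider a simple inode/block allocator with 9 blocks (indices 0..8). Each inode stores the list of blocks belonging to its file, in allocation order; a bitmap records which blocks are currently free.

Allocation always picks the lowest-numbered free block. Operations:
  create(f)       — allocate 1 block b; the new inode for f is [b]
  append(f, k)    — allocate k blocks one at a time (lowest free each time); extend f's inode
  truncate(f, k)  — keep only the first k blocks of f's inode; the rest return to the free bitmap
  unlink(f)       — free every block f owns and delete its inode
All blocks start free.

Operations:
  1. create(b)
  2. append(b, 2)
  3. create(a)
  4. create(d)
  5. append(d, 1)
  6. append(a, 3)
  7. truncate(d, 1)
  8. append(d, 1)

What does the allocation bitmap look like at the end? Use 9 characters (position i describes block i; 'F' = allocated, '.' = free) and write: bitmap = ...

after create(b) → b:[0]  free=[F........]
after append(b, 2) → b:[0, 1, 2]  free=[FFF......]
after create(a) → a:[3], b:[0, 1, 2]  free=[FFFF.....]
after create(d) → a:[3], b:[0, 1, 2], d:[4]  free=[FFFFF....]
after append(d, 1) → a:[3], b:[0, 1, 2], d:[4, 5]  free=[FFFFFF...]
after append(a, 3) → a:[3, 6, 7, 8], b:[0, 1, 2], d:[4, 5]  free=[FFFFFFFFF]
after truncate(d, 1) → a:[3, 6, 7, 8], b:[0, 1, 2], d:[4]  free=[FFFFF.FFF]
after append(d, 1) → a:[3, 6, 7, 8], b:[0, 1, 2], d:[4, 5]  free=[FFFFFFFFF]

bitmap = FFFFFFFFF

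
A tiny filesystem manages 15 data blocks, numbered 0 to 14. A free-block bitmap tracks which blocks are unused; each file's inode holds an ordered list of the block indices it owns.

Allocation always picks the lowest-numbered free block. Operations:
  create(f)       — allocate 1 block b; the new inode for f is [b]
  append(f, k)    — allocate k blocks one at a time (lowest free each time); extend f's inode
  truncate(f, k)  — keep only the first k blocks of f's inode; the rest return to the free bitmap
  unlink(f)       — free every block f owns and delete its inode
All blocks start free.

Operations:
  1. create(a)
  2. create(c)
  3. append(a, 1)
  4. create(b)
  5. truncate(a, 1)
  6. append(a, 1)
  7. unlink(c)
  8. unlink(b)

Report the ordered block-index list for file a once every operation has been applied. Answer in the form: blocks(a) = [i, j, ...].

blocks(a) = [0, 2]

create(a): bitmap=F.............. | a=[0]
create(c): bitmap=FF............. | a=[0] c=[1]
append(a, 1): bitmap=FFF............ | a=[0, 2] c=[1]
create(b): bitmap=FFFF........... | a=[0, 2] b=[3] c=[1]
truncate(a, 1): bitmap=FF.F........... | a=[0] b=[3] c=[1]
append(a, 1): bitmap=FFFF........... | a=[0, 2] b=[3] c=[1]
unlink(c): bitmap=F.FF........... | a=[0, 2] b=[3]
unlink(b): bitmap=F.F............ | a=[0, 2]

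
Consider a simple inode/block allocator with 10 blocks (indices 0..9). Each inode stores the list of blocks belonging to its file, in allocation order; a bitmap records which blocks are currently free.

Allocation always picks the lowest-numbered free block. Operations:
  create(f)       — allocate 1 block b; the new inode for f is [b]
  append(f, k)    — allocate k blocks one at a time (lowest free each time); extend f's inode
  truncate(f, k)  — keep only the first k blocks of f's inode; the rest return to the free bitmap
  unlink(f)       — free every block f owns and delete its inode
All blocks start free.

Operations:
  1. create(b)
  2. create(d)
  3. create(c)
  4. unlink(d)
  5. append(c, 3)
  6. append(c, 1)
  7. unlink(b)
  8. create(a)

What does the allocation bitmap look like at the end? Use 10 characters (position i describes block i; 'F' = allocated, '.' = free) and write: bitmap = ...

bitmap = FFFFFF....

  1. create(b)  ⇒  F.........  {b→[0]}
  2. create(d)  ⇒  FF........  {b→[0]; d→[1]}
  3. create(c)  ⇒  FFF.......  {b→[0]; c→[2]; d→[1]}
  4. unlink(d)  ⇒  F.F.......  {b→[0]; c→[2]}
  5. append(c, 3)  ⇒  FFFFF.....  {b→[0]; c→[2, 1, 3, 4]}
  6. append(c, 1)  ⇒  FFFFFF....  {b→[0]; c→[2, 1, 3, 4, 5]}
  7. unlink(b)  ⇒  .FFFFF....  {c→[2, 1, 3, 4, 5]}
  8. create(a)  ⇒  FFFFFF....  {a→[0]; c→[2, 1, 3, 4, 5]}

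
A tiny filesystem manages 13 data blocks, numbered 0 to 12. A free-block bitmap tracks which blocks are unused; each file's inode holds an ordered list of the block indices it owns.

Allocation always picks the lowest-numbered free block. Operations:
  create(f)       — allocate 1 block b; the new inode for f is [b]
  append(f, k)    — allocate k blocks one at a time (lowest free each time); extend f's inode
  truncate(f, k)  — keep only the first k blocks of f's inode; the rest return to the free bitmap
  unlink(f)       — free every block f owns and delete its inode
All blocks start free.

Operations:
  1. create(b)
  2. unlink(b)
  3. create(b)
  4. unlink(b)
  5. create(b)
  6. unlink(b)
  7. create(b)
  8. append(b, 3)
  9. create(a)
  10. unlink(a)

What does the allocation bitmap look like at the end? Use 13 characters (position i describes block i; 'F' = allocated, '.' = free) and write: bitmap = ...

bitmap = FFFF.........

create(b): bitmap=F............ | b=[0]
unlink(b): bitmap=............. | 
create(b): bitmap=F............ | b=[0]
unlink(b): bitmap=............. | 
create(b): bitmap=F............ | b=[0]
unlink(b): bitmap=............. | 
create(b): bitmap=F............ | b=[0]
append(b, 3): bitmap=FFFF......... | b=[0, 1, 2, 3]
create(a): bitmap=FFFFF........ | a=[4] b=[0, 1, 2, 3]
unlink(a): bitmap=FFFF......... | b=[0, 1, 2, 3]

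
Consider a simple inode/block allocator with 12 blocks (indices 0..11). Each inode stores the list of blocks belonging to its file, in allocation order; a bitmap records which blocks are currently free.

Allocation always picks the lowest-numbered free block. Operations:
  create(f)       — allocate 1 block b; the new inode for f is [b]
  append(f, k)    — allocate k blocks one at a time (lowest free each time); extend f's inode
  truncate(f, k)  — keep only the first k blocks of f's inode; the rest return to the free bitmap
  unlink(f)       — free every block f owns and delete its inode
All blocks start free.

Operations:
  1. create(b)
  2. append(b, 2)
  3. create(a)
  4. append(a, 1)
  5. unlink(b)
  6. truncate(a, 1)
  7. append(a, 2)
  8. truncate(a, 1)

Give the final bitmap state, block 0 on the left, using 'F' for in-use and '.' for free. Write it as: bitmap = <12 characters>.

after create(b) → b:[0]  free=[F...........]
after append(b, 2) → b:[0, 1, 2]  free=[FFF.........]
after create(a) → a:[3], b:[0, 1, 2]  free=[FFFF........]
after append(a, 1) → a:[3, 4], b:[0, 1, 2]  free=[FFFFF.......]
after unlink(b) → a:[3, 4]  free=[...FF.......]
after truncate(a, 1) → a:[3]  free=[...F........]
after append(a, 2) → a:[3, 0, 1]  free=[FF.F........]
after truncate(a, 1) → a:[3]  free=[...F........]

bitmap = ...F........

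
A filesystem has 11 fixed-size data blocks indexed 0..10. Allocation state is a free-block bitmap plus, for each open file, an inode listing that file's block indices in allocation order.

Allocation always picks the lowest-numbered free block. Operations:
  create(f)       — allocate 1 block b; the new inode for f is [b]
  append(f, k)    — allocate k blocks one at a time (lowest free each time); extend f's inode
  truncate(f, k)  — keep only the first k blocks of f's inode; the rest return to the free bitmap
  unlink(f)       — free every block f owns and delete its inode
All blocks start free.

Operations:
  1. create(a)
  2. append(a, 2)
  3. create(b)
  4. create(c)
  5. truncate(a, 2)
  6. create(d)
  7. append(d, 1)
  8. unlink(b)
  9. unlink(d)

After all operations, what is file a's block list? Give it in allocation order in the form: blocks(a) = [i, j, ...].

  1. create(a)  ⇒  F..........  {a→[0]}
  2. append(a, 2)  ⇒  FFF........  {a→[0, 1, 2]}
  3. create(b)  ⇒  FFFF.......  {a→[0, 1, 2]; b→[3]}
  4. create(c)  ⇒  FFFFF......  {a→[0, 1, 2]; b→[3]; c→[4]}
  5. truncate(a, 2)  ⇒  FF.FF......  {a→[0, 1]; b→[3]; c→[4]}
  6. create(d)  ⇒  FFFFF......  {a→[0, 1]; b→[3]; c→[4]; d→[2]}
  7. append(d, 1)  ⇒  FFFFFF.....  {a→[0, 1]; b→[3]; c→[4]; d→[2, 5]}
  8. unlink(b)  ⇒  FFF.FF.....  {a→[0, 1]; c→[4]; d→[2, 5]}
  9. unlink(d)  ⇒  FF..F......  {a→[0, 1]; c→[4]}

blocks(a) = [0, 1]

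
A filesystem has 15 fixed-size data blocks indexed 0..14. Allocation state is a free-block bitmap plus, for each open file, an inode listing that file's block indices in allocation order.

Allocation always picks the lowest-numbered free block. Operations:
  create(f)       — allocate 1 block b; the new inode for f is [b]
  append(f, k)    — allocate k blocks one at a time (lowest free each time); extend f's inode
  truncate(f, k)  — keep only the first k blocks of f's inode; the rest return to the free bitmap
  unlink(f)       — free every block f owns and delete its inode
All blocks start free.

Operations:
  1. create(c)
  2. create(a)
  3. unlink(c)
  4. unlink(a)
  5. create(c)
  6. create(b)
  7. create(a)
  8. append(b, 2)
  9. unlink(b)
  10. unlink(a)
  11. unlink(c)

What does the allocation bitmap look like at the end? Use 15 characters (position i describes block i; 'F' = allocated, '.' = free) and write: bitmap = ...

[1] create(c) — c=0 (map F..............)
[2] create(a) — a=1 c=0 (map FF.............)
[3] unlink(c) — a=1 (map .F.............)
[4] unlink(a) —  (map ...............)
[5] create(c) — c=0 (map F..............)
[6] create(b) — b=1 c=0 (map FF.............)
[7] create(a) — a=2 b=1 c=0 (map FFF............)
[8] append(b, 2) — a=2 b=1,3,4 c=0 (map FFFFF..........)
[9] unlink(b) — a=2 c=0 (map F.F............)
[10] unlink(a) — c=0 (map F..............)
[11] unlink(c) —  (map ...............)

bitmap = ...............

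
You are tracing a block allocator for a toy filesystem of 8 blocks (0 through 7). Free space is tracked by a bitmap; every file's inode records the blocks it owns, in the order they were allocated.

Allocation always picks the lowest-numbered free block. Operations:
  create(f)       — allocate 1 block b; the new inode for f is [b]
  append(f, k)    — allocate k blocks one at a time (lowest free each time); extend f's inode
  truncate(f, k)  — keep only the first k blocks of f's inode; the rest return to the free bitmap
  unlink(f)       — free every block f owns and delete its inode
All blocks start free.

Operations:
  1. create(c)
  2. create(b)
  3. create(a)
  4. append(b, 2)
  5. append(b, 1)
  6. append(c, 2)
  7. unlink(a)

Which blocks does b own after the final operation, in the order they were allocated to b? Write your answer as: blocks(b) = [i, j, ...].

[1] create(c) — c=0 (map F.......)
[2] create(b) — b=1 c=0 (map FF......)
[3] create(a) — a=2 b=1 c=0 (map FFF.....)
[4] append(b, 2) — a=2 b=1,3,4 c=0 (map FFFFF...)
[5] append(b, 1) — a=2 b=1,3,4,5 c=0 (map FFFFFF..)
[6] append(c, 2) — a=2 b=1,3,4,5 c=0,6,7 (map FFFFFFFF)
[7] unlink(a) — b=1,3,4,5 c=0,6,7 (map FF.FFFFF)

blocks(b) = [1, 3, 4, 5]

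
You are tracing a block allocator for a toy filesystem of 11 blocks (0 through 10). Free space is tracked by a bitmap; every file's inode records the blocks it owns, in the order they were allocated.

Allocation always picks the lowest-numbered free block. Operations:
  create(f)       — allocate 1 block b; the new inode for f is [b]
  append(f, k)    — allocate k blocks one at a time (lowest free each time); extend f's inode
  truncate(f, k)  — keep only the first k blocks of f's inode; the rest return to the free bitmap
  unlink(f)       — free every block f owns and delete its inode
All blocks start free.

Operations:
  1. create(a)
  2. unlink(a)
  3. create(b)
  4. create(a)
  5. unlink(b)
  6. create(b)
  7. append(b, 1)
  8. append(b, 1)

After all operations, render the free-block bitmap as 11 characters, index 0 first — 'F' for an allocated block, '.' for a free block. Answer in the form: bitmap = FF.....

bitmap = FFFF.......

after create(a) → a:[0]  free=[F..........]
after unlink(a) →   free=[...........]
after create(b) → b:[0]  free=[F..........]
after create(a) → a:[1], b:[0]  free=[FF.........]
after unlink(b) → a:[1]  free=[.F.........]
after create(b) → a:[1], b:[0]  free=[FF.........]
after append(b, 1) → a:[1], b:[0, 2]  free=[FFF........]
after append(b, 1) → a:[1], b:[0, 2, 3]  free=[FFFF.......]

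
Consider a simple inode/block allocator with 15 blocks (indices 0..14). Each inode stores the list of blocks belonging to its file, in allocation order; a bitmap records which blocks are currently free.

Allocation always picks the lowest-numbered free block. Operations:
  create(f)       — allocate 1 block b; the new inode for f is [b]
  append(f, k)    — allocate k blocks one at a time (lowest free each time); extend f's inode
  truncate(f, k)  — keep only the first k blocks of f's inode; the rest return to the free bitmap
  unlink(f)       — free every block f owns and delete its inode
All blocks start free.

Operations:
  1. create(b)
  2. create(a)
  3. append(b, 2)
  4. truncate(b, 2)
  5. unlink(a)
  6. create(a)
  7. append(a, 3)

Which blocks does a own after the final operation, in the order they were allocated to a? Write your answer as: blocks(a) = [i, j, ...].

blocks(a) = [1, 3, 4, 5]

create(b): bitmap=F.............. | b=[0]
create(a): bitmap=FF............. | a=[1] b=[0]
append(b, 2): bitmap=FFFF........... | a=[1] b=[0, 2, 3]
truncate(b, 2): bitmap=FFF............ | a=[1] b=[0, 2]
unlink(a): bitmap=F.F............ | b=[0, 2]
create(a): bitmap=FFF............ | a=[1] b=[0, 2]
append(a, 3): bitmap=FFFFFF......... | a=[1, 3, 4, 5] b=[0, 2]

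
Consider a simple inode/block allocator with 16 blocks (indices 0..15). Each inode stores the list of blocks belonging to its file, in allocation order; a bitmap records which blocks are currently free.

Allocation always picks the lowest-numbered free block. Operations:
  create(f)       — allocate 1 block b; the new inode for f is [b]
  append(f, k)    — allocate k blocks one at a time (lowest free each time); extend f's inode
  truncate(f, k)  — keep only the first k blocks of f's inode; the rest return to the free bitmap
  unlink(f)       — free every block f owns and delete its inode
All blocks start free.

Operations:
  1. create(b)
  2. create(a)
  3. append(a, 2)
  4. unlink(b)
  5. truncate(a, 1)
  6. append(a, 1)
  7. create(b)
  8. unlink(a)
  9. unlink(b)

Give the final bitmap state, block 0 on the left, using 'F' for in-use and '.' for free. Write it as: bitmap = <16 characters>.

  1. create(b)  ⇒  F...............  {b→[0]}
  2. create(a)  ⇒  FF..............  {a→[1]; b→[0]}
  3. append(a, 2)  ⇒  FFFF............  {a→[1, 2, 3]; b→[0]}
  4. unlink(b)  ⇒  .FFF............  {a→[1, 2, 3]}
  5. truncate(a, 1)  ⇒  .F..............  {a→[1]}
  6. append(a, 1)  ⇒  FF..............  {a→[1, 0]}
  7. create(b)  ⇒  FFF.............  {a→[1, 0]; b→[2]}
  8. unlink(a)  ⇒  ..F.............  {b→[2]}
  9. unlink(b)  ⇒  ................  {}

bitmap = ................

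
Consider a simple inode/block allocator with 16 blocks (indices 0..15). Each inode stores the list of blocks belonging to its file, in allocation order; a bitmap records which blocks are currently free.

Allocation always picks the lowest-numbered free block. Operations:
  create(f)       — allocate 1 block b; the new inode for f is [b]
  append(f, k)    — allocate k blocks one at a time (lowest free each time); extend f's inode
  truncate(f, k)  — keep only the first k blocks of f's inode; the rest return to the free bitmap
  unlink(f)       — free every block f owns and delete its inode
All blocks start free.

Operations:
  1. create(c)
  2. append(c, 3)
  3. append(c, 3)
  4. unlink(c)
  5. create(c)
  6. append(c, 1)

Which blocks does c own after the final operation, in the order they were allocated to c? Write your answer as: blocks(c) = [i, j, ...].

  1. create(c)  ⇒  F...............  {c→[0]}
  2. append(c, 3)  ⇒  FFFF............  {c→[0, 1, 2, 3]}
  3. append(c, 3)  ⇒  FFFFFFF.........  {c→[0, 1, 2, 3, 4, 5, 6]}
  4. unlink(c)  ⇒  ................  {}
  5. create(c)  ⇒  F...............  {c→[0]}
  6. append(c, 1)  ⇒  FF..............  {c→[0, 1]}

blocks(c) = [0, 1]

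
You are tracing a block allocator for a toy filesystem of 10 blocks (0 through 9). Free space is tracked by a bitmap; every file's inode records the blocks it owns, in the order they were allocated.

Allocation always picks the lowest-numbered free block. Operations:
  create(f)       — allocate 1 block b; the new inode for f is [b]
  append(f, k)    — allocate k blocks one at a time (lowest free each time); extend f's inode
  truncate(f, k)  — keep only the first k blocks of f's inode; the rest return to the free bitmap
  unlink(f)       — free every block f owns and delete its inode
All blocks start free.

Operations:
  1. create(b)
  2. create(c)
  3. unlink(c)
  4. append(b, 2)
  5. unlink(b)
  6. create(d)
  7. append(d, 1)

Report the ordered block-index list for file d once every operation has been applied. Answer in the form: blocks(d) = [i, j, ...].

blocks(d) = [0, 1]

[1] create(b) — b=0 (map F.........)
[2] create(c) — b=0 c=1 (map FF........)
[3] unlink(c) — b=0 (map F.........)
[4] append(b, 2) — b=0,1,2 (map FFF.......)
[5] unlink(b) —  (map ..........)
[6] create(d) — d=0 (map F.........)
[7] append(d, 1) — d=0,1 (map FF........)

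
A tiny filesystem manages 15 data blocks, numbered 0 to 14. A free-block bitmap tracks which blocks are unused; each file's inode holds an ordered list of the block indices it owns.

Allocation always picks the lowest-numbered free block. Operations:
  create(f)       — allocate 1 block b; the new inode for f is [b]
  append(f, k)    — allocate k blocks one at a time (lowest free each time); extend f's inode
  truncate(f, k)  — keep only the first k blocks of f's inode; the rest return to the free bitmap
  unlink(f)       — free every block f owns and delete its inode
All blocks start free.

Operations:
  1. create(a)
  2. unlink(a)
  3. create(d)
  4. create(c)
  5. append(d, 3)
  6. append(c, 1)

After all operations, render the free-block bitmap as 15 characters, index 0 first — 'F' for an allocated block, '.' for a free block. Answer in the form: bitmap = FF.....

[1] create(a) — a=0 (map F..............)
[2] unlink(a) —  (map ...............)
[3] create(d) — d=0 (map F..............)
[4] create(c) — c=1 d=0 (map FF.............)
[5] append(d, 3) — c=1 d=0,2,3,4 (map FFFFF..........)
[6] append(c, 1) — c=1,5 d=0,2,3,4 (map FFFFFF.........)

bitmap = FFFFFF.........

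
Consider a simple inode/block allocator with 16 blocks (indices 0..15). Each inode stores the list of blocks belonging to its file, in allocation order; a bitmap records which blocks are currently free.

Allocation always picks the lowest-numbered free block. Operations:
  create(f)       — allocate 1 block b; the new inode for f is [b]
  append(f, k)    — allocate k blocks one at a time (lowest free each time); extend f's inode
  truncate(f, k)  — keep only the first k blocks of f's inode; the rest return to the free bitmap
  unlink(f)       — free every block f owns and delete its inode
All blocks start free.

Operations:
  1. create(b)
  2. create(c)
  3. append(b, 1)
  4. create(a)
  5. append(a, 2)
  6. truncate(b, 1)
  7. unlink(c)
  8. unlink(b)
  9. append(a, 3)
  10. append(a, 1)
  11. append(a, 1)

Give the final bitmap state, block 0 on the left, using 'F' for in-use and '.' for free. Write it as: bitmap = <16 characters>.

after create(b) → b:[0]  free=[F...............]
after create(c) → b:[0], c:[1]  free=[FF..............]
after append(b, 1) → b:[0, 2], c:[1]  free=[FFF.............]
after create(a) → a:[3], b:[0, 2], c:[1]  free=[FFFF............]
after append(a, 2) → a:[3, 4, 5], b:[0, 2], c:[1]  free=[FFFFFF..........]
after truncate(b, 1) → a:[3, 4, 5], b:[0], c:[1]  free=[FF.FFF..........]
after unlink(c) → a:[3, 4, 5], b:[0]  free=[F..FFF..........]
after unlink(b) → a:[3, 4, 5]  free=[...FFF..........]
after append(a, 3) → a:[3, 4, 5, 0, 1, 2]  free=[FFFFFF..........]
after append(a, 1) → a:[3, 4, 5, 0, 1, 2, 6]  free=[FFFFFFF.........]
after append(a, 1) → a:[3, 4, 5, 0, 1, 2, 6, 7]  free=[FFFFFFFF........]

bitmap = FFFFFFFF........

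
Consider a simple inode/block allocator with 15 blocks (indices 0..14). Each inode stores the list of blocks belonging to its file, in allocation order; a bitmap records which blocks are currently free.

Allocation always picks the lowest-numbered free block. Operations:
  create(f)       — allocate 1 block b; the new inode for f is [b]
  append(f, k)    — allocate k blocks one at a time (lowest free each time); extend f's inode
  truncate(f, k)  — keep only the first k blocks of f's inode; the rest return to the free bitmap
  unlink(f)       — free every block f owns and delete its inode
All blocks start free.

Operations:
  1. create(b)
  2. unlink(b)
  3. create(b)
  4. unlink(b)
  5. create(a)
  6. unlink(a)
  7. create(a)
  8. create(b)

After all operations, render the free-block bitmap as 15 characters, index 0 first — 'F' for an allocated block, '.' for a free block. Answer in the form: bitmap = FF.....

bitmap = FF.............

after create(b) → b:[0]  free=[F..............]
after unlink(b) →   free=[...............]
after create(b) → b:[0]  free=[F..............]
after unlink(b) →   free=[...............]
after create(a) → a:[0]  free=[F..............]
after unlink(a) →   free=[...............]
after create(a) → a:[0]  free=[F..............]
after create(b) → a:[0], b:[1]  free=[FF.............]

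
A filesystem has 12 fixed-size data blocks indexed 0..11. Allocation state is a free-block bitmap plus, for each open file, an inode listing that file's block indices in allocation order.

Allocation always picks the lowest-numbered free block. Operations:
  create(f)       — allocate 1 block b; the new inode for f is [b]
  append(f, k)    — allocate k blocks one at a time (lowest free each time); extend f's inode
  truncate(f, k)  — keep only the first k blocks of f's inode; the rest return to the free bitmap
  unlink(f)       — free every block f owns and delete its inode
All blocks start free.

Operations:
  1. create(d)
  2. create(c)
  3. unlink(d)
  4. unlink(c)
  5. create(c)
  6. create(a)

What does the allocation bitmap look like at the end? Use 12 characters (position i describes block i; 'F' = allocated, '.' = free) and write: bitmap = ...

bitmap = FF..........

after create(d) → d:[0]  free=[F...........]
after create(c) → c:[1], d:[0]  free=[FF..........]
after unlink(d) → c:[1]  free=[.F..........]
after unlink(c) →   free=[............]
after create(c) → c:[0]  free=[F...........]
after create(a) → a:[1], c:[0]  free=[FF..........]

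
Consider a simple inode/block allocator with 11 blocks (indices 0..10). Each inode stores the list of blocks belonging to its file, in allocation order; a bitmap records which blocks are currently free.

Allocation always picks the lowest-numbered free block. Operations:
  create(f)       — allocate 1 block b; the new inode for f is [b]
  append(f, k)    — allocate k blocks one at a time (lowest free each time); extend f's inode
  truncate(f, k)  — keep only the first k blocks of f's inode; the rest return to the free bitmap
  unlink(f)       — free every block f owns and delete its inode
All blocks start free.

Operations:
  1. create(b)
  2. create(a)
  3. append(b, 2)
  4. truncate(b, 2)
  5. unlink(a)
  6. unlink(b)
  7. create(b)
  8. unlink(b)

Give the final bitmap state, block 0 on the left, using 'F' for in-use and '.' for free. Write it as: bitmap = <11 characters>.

after create(b) → b:[0]  free=[F..........]
after create(a) → a:[1], b:[0]  free=[FF.........]
after append(b, 2) → a:[1], b:[0, 2, 3]  free=[FFFF.......]
after truncate(b, 2) → a:[1], b:[0, 2]  free=[FFF........]
after unlink(a) → b:[0, 2]  free=[F.F........]
after unlink(b) →   free=[...........]
after create(b) → b:[0]  free=[F..........]
after unlink(b) →   free=[...........]

bitmap = ...........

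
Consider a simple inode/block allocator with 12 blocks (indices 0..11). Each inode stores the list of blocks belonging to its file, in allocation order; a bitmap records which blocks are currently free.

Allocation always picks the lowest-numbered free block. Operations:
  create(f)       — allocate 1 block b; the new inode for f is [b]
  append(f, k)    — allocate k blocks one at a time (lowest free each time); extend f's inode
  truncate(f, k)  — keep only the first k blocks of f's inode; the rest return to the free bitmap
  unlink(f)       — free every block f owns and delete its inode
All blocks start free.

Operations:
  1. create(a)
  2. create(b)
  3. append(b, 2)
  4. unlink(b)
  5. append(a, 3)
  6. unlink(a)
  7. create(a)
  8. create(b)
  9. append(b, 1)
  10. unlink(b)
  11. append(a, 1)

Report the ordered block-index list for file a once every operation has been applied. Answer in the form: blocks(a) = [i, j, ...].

blocks(a) = [0, 1]

  1. create(a)  ⇒  F...........  {a→[0]}
  2. create(b)  ⇒  FF..........  {a→[0]; b→[1]}
  3. append(b, 2)  ⇒  FFFF........  {a→[0]; b→[1, 2, 3]}
  4. unlink(b)  ⇒  F...........  {a→[0]}
  5. append(a, 3)  ⇒  FFFF........  {a→[0, 1, 2, 3]}
  6. unlink(a)  ⇒  ............  {}
  7. create(a)  ⇒  F...........  {a→[0]}
  8. create(b)  ⇒  FF..........  {a→[0]; b→[1]}
  9. append(b, 1)  ⇒  FFF.........  {a→[0]; b→[1, 2]}
  10. unlink(b)  ⇒  F...........  {a→[0]}
  11. append(a, 1)  ⇒  FF..........  {a→[0, 1]}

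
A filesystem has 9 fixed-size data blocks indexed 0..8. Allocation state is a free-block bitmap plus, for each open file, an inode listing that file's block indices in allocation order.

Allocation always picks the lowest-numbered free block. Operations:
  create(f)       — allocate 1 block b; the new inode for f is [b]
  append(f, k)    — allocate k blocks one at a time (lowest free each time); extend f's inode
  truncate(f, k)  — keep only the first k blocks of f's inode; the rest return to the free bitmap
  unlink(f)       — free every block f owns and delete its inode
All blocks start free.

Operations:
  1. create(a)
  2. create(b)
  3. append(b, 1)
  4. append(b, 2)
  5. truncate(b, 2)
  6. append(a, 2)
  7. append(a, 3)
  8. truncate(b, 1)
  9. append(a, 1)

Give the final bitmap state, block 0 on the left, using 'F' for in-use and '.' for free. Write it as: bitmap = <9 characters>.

after create(a) → a:[0]  free=[F........]
after create(b) → a:[0], b:[1]  free=[FF.......]
after append(b, 1) → a:[0], b:[1, 2]  free=[FFF......]
after append(b, 2) → a:[0], b:[1, 2, 3, 4]  free=[FFFFF....]
after truncate(b, 2) → a:[0], b:[1, 2]  free=[FFF......]
after append(a, 2) → a:[0, 3, 4], b:[1, 2]  free=[FFFFF....]
after append(a, 3) → a:[0, 3, 4, 5, 6, 7], b:[1, 2]  free=[FFFFFFFF.]
after truncate(b, 1) → a:[0, 3, 4, 5, 6, 7], b:[1]  free=[FF.FFFFF.]
after append(a, 1) → a:[0, 3, 4, 5, 6, 7, 2], b:[1]  free=[FFFFFFFF.]

bitmap = FFFFFFFF.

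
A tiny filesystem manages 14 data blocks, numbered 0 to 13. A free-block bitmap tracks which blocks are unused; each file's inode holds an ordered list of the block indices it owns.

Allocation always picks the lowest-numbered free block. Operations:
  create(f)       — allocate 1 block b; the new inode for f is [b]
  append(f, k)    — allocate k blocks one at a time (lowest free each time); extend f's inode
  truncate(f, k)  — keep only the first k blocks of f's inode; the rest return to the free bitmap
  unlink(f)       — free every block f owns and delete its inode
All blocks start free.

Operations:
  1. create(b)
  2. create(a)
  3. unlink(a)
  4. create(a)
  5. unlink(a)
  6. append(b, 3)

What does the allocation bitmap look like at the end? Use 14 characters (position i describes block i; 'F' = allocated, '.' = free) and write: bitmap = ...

after create(b) → b:[0]  free=[F.............]
after create(a) → a:[1], b:[0]  free=[FF............]
after unlink(a) → b:[0]  free=[F.............]
after create(a) → a:[1], b:[0]  free=[FF............]
after unlink(a) → b:[0]  free=[F.............]
after append(b, 3) → b:[0, 1, 2, 3]  free=[FFFF..........]

bitmap = FFFF..........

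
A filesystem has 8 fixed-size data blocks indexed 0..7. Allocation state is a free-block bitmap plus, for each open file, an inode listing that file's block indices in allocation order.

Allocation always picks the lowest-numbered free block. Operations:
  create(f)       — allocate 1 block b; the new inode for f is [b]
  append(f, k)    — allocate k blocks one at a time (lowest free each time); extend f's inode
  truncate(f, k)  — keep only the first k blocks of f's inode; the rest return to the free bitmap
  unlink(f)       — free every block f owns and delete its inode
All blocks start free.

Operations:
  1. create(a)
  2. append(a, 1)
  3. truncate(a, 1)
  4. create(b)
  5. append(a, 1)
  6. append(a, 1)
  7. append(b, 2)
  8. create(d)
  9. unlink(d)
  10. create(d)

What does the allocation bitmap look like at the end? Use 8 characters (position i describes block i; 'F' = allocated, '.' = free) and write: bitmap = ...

  1. create(a)  ⇒  F.......  {a→[0]}
  2. append(a, 1)  ⇒  FF......  {a→[0, 1]}
  3. truncate(a, 1)  ⇒  F.......  {a→[0]}
  4. create(b)  ⇒  FF......  {a→[0]; b→[1]}
  5. append(a, 1)  ⇒  FFF.....  {a→[0, 2]; b→[1]}
  6. append(a, 1)  ⇒  FFFF....  {a→[0, 2, 3]; b→[1]}
  7. append(b, 2)  ⇒  FFFFFF..  {a→[0, 2, 3]; b→[1, 4, 5]}
  8. create(d)  ⇒  FFFFFFF.  {a→[0, 2, 3]; b→[1, 4, 5]; d→[6]}
  9. unlink(d)  ⇒  FFFFFF..  {a→[0, 2, 3]; b→[1, 4, 5]}
  10. create(d)  ⇒  FFFFFFF.  {a→[0, 2, 3]; b→[1, 4, 5]; d→[6]}

bitmap = FFFFFFF.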